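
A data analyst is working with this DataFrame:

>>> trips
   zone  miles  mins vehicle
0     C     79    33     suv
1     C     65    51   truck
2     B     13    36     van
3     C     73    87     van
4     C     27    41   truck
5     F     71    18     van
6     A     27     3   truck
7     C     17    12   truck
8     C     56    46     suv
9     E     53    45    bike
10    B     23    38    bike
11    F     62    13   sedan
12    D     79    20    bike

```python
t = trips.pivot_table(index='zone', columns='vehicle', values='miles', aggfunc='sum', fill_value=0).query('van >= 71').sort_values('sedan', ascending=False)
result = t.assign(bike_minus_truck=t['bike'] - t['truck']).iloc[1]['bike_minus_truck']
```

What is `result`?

pivot: rows=zone, cols=vehicle, sum(miles):
vehicle  bike  sedan  suv  truck  van
zone                                 
A           0      0    0     27    0
B          23      0    0      0   13
C           0      0  135    109   73
D          79      0    0      0    0
E          53      0    0      0    0
F           0     62    0      0   71
filter rows where van >= 71:
vehicle  bike  sedan  suv  truck  van
zone                                 
C           0      0  135    109   73
F           0     62    0      0   71
sort by sedan descending:
vehicle  bike  sedan  suv  truck  van
zone                                 
F           0     62    0      0   71
C           0      0  135    109   73
add column bike_minus_truck = t['bike'] - t['truck']:
vehicle  bike  sedan  suv  truck  van  bike_minus_truck
zone                                                   
F           0     62    0      0   71                 0
C           0      0  135    109   73              -109
value at position 1, column 'bike_minus_truck' → -109

-109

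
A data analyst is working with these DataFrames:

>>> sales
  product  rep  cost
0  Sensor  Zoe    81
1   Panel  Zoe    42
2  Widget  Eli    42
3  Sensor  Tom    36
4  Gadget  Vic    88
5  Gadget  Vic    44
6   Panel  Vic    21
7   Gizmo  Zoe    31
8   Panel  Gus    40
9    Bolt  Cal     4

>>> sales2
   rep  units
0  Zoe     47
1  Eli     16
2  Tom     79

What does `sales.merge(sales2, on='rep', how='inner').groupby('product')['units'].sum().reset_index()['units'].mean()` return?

merge on 'rep' (how='inner') → 5 rows:
  product  rep  cost  units
0  Sensor  Zoe    81     47
1   Panel  Zoe    42     47
2  Widget  Eli    42     16
3  Sensor  Tom    36     79
4   Gizmo  Zoe    31     47
group by product, sum of units:
product
Gizmo      47
Panel      47
Sensor    126
Widget     16
Name: units, dtype: int64
reset_index():
  product  units
0   Gizmo     47
1   Panel     47
2  Sensor    126
3  Widget     16

59.0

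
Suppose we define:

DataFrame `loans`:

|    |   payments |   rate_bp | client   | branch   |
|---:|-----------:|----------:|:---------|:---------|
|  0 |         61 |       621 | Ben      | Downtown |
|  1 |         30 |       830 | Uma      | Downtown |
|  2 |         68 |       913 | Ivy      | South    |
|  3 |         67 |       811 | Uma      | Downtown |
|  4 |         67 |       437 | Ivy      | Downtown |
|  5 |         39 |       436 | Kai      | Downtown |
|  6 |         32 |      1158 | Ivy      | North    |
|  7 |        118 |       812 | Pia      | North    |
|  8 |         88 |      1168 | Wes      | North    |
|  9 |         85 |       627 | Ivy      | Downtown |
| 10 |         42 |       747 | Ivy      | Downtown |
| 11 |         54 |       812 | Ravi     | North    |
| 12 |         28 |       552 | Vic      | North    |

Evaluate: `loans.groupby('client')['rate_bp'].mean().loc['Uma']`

820.5

group by client, mean of rate_bp:
client
Ben      621.0
Ivy      776.4
Kai      436.0
Pia      812.0
Ravi     812.0
Uma      820.5
Vic      552.0
Wes     1168.0
Name: rate_bp, dtype: float64
Then the value at index 'Uma': 820.5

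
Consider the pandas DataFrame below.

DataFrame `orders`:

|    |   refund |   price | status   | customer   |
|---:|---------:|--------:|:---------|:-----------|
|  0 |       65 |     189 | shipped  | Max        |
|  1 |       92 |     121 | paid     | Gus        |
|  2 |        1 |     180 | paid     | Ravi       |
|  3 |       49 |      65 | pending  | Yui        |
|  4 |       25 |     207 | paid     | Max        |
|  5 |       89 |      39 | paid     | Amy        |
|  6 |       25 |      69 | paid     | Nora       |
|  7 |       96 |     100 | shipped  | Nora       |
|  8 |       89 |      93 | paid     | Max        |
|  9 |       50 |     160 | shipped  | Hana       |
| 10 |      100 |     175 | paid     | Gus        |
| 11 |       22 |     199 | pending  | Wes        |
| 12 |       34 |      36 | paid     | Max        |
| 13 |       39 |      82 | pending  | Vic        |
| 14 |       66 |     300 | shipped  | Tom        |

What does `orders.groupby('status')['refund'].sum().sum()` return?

group by status, sum of refund:
status
paid       455
pending    110
shipped    277
Name: refund, dtype: int64
sum of the resulting series → 842

842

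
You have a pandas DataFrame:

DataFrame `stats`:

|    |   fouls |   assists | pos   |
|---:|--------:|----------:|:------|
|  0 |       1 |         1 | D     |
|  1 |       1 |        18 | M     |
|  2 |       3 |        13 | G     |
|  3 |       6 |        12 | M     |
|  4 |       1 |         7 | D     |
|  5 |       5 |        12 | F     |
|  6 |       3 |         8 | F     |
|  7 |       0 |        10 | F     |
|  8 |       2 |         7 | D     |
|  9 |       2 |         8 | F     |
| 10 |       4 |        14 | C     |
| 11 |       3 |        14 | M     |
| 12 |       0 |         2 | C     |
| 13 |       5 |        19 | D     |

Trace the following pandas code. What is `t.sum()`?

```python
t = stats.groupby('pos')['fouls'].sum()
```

group by pos, sum of fouls:
pos
C     4
D     9
F    10
G     3
M    10
Name: fouls, dtype: int64
So sum() = 36.

36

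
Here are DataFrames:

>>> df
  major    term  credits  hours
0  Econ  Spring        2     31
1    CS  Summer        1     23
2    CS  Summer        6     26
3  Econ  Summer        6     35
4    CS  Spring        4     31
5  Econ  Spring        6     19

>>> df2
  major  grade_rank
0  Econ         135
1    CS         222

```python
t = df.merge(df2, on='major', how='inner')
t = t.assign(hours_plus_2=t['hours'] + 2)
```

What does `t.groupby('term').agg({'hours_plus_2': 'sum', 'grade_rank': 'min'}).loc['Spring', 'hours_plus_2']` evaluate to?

87

merge on 'major' (how='inner') → 6 rows:
  major    term  credits  hours  grade_rank
0  Econ  Spring        2     31         135
1    CS  Summer        1     23         222
2    CS  Summer        6     26         222
3  Econ  Summer        6     35         135
4    CS  Spring        4     31         222
5  Econ  Spring        6     19         135
add column hours_plus_2 = t['hours'] + 2:
  major    term  credits  hours  grade_rank  hours_plus_2
0  Econ  Spring        2     31         135            33
1    CS  Summer        1     23         222            25
2    CS  Summer        6     26         222            28
3  Econ  Summer        6     35         135            37
4    CS  Spring        4     31         222            33
5  Econ  Spring        6     19         135            21
group by term: sum(hours_plus_2), min(grade_rank):
        hours_plus_2  grade_rank
term                            
Spring            87         135
Summer            90         135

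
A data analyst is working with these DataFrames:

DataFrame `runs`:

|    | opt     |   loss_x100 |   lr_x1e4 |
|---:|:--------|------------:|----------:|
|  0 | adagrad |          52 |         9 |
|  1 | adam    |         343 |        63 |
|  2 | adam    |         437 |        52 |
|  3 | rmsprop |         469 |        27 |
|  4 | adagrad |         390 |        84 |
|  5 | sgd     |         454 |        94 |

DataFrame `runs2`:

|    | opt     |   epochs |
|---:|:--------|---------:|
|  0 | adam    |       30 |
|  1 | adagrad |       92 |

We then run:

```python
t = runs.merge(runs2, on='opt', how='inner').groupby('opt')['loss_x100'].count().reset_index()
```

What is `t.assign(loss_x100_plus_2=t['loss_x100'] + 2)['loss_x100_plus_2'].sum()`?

8

merge on 'opt' (how='inner') → 4 rows:
       opt  loss_x100  lr_x1e4  epochs
0  adagrad         52        9      92
1     adam        343       63      30
2     adam        437       52      30
3  adagrad        390       84      92
group by opt, count of loss_x100:
opt
adagrad    2
adam       2
Name: loss_x100, dtype: int64
reset_index():
       opt  loss_x100
0  adagrad          2
1     adam          2
add column loss_x100_plus_2 = t['loss_x100'] + 2:
       opt  loss_x100  loss_x100_plus_2
0  adagrad          2                 4
1     adam          2                 4
Then the sum of column 'loss_x100_plus_2': 8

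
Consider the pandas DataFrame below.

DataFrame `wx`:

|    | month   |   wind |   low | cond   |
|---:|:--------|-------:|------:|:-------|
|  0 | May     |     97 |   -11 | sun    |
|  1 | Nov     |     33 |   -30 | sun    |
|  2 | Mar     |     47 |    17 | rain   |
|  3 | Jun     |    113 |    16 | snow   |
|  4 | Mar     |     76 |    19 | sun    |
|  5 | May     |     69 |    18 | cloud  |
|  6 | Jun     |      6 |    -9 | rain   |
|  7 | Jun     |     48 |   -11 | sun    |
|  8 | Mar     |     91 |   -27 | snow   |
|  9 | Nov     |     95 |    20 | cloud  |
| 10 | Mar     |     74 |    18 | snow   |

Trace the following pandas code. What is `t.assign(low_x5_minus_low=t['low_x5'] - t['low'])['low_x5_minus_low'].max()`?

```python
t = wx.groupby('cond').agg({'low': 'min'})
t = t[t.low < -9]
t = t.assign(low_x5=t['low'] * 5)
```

group by cond, min of low:
       low
cond      
cloud   18
rain    -9
snow   -27
sun    -30
filter rows where low < -9:
      low
cond     
snow  -27
sun   -30
add column low_x5 = t['low'] * 5:
      low  low_x5
cond             
snow  -27    -135
sun   -30    -150
add column low_x5_minus_low = t['low_x5'] - t['low']:
      low  low_x5  low_x5_minus_low
cond                               
snow  -27    -135              -108
sun   -30    -150              -120

-108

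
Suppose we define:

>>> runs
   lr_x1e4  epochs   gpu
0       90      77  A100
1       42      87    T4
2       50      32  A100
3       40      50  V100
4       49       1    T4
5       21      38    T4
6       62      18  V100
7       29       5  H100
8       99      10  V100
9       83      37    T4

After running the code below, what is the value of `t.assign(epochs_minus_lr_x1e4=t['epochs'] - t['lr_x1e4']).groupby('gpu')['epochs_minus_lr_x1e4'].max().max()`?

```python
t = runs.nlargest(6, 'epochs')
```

45

take 6 rows with largest epochs:
   lr_x1e4  epochs   gpu
1       42      87    T4
0       90      77  A100
3       40      50  V100
5       21      38    T4
9       83      37    T4
2       50      32  A100
add column epochs_minus_lr_x1e4 = t['epochs'] - t['lr_x1e4']:
   lr_x1e4  epochs   gpu  epochs_minus_lr_x1e4
1       42      87    T4                    45
0       90      77  A100                   -13
3       40      50  V100                    10
5       21      38    T4                    17
9       83      37    T4                   -46
2       50      32  A100                   -18
group by gpu, max of epochs_minus_lr_x1e4:
gpu
A100   -13
T4      45
V100    10
Name: epochs_minus_lr_x1e4, dtype: int64
Finally, max of the resulting series = 45.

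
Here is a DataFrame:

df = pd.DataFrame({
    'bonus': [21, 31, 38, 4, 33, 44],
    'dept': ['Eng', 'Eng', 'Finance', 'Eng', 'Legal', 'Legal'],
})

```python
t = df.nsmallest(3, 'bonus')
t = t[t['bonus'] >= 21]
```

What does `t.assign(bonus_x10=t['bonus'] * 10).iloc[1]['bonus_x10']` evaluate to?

take 3 rows with smallest bonus:
   bonus dept
3      4  Eng
0     21  Eng
1     31  Eng
filter rows where bonus >= 21:
   bonus dept
0     21  Eng
1     31  Eng
add column bonus_x10 = t['bonus'] * 10:
   bonus dept  bonus_x10
0     21  Eng        210
1     31  Eng        310

310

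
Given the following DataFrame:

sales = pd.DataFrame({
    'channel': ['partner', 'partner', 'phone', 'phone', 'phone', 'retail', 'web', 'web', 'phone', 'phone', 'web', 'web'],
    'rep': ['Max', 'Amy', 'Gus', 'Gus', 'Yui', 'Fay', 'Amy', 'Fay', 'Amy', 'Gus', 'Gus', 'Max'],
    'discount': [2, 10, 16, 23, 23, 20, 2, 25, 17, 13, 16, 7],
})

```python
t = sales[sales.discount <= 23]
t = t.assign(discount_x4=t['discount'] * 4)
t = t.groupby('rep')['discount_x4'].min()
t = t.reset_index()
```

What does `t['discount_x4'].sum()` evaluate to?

240

filter rows where discount <= 23:
    channel  rep  discount
0   partner  Max         2
1   partner  Amy        10
2     phone  Gus        16
3     phone  Gus        23
4     phone  Yui        23
5    retail  Fay        20
6       web  Amy         2
8     phone  Amy        17
9     phone  Gus        13
10      web  Gus        16
11      web  Max         7
add column discount_x4 = t['discount'] * 4:
    channel  rep  discount  discount_x4
0   partner  Max         2            8
1   partner  Amy        10           40
2     phone  Gus        16           64
3     phone  Gus        23           92
4     phone  Yui        23           92
5    retail  Fay        20           80
6       web  Amy         2            8
8     phone  Amy        17           68
9     phone  Gus        13           52
10      web  Gus        16           64
11      web  Max         7           28
group by rep, min of discount_x4:
rep
Amy     8
Fay    80
Gus    52
Max     8
Yui    92
Name: discount_x4, dtype: int64
reset_index():
   rep  discount_x4
0  Amy            8
1  Fay           80
2  Gus           52
3  Max            8
4  Yui           92
The sum of column 'discount_x4' is 240.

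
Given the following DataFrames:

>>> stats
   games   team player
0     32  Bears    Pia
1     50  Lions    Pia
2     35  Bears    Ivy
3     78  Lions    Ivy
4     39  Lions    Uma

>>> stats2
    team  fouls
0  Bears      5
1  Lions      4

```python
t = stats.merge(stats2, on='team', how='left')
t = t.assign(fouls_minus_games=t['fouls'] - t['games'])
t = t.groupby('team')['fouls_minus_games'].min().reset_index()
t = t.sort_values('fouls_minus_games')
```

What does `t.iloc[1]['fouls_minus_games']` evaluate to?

merge on 'team' (how='left') → 5 rows:
   games   team player  fouls
0     32  Bears    Pia      5
1     50  Lions    Pia      4
2     35  Bears    Ivy      5
3     78  Lions    Ivy      4
4     39  Lions    Uma      4
add column fouls_minus_games = t['fouls'] - t['games']:
   games   team player  fouls  fouls_minus_games
0     32  Bears    Pia      5                -27
1     50  Lions    Pia      4                -46
2     35  Bears    Ivy      5                -30
3     78  Lions    Ivy      4                -74
4     39  Lions    Uma      4                -35
group by team, min of fouls_minus_games:
team
Bears   -30
Lions   -74
Name: fouls_minus_games, dtype: int64
reset_index():
    team  fouls_minus_games
0  Bears                -30
1  Lions                -74
sort by fouls_minus_games:
    team  fouls_minus_games
1  Lions                -74
0  Bears                -30
Finally, value at position 1, column 'fouls_minus_games' = -30.

-30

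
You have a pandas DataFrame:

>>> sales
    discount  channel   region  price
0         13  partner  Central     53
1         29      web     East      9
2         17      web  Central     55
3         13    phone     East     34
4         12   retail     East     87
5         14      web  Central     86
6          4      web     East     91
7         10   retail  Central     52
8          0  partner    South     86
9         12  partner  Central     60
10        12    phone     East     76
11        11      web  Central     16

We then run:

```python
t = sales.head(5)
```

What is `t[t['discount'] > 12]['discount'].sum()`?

72

take first 5 rows:
   discount  channel   region  price
0        13  partner  Central     53
1        29      web     East      9
2        17      web  Central     55
3        13    phone     East     34
4        12   retail     East     87
filter rows where discount > 12:
   discount  channel   region  price
0        13  partner  Central     53
1        29      web     East      9
2        17      web  Central     55
3        13    phone     East     34
Then the sum of column 'discount': 72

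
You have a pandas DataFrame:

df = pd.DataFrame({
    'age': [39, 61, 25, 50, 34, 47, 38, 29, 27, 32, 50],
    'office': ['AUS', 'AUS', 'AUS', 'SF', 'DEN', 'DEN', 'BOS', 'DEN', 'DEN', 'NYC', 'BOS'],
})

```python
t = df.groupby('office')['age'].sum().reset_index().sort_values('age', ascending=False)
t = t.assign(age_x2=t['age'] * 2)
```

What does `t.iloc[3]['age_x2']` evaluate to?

group by office, sum of age:
office
AUS    125
BOS     88
DEN    137
NYC     32
SF      50
Name: age, dtype: int64
reset_index():
  office  age
0    AUS  125
1    BOS   88
2    DEN  137
3    NYC   32
4     SF   50
sort by age descending:
  office  age
2    DEN  137
0    AUS  125
1    BOS   88
4     SF   50
3    NYC   32
add column age_x2 = t['age'] * 2:
  office  age  age_x2
2    DEN  137     274
0    AUS  125     250
1    BOS   88     176
4     SF   50     100
3    NYC   32      64
Reading off the value at position 3, column 'age_x2', we get 100.

100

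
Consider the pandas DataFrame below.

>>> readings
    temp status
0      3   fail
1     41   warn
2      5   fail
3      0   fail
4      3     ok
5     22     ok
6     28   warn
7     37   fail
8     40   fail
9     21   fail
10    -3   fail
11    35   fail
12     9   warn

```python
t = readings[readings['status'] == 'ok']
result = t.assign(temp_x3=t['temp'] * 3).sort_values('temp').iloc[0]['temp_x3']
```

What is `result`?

filter rows where status == 'ok':
   temp status
4     3     ok
5    22     ok
add column temp_x3 = t['temp'] * 3:
   temp status  temp_x3
4     3     ok        9
5    22     ok       66
sort by temp:
   temp status  temp_x3
4     3     ok        9
5    22     ok       66

9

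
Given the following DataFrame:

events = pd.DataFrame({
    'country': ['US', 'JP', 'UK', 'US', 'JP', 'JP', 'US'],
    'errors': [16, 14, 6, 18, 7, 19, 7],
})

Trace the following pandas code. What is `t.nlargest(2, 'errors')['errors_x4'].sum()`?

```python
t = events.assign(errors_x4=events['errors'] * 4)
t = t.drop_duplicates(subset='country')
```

add column errors_x4 = events['errors'] * 4:
  country  errors  errors_x4
0      US      16         64
1      JP      14         56
2      UK       6         24
3      US      18         72
4      JP       7         28
5      JP      19         76
6      US       7         28
drop duplicate country (keep=first):
  country  errors  errors_x4
0      US      16         64
1      JP      14         56
2      UK       6         24
take 2 rows with largest errors:
  country  errors  errors_x4
0      US      16         64
1      JP      14         56
Then the sum of column 'errors_x4': 120

120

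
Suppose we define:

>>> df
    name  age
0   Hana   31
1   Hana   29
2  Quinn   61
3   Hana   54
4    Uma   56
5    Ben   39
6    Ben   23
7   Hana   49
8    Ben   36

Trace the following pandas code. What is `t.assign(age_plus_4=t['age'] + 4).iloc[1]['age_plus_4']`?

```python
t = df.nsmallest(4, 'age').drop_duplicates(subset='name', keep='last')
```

take 4 rows with smallest age:
   name  age
6   Ben   23
1  Hana   29
0  Hana   31
8   Ben   36
drop duplicate name (keep=last):
   name  age
0  Hana   31
8   Ben   36
add column age_plus_4 = t['age'] + 4:
   name  age  age_plus_4
0  Hana   31          35
8   Ben   36          40

40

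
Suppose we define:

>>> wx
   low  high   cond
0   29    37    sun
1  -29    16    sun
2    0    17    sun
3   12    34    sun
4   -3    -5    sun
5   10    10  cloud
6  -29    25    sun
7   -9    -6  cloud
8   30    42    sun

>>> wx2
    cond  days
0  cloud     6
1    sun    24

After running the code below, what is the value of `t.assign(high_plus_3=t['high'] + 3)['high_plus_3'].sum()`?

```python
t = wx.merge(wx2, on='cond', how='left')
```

197

merge on 'cond' (how='left') → 9 rows:
   low  high   cond  days
0   29    37    sun    24
1  -29    16    sun    24
2    0    17    sun    24
3   12    34    sun    24
4   -3    -5    sun    24
5   10    10  cloud     6
6  -29    25    sun    24
7   -9    -6  cloud     6
8   30    42    sun    24
add column high_plus_3 = t['high'] + 3:
   low  high   cond  days  high_plus_3
0   29    37    sun    24           40
1  -29    16    sun    24           19
2    0    17    sun    24           20
3   12    34    sun    24           37
4   -3    -5    sun    24           -2
5   10    10  cloud     6           13
6  -29    25    sun    24           28
7   -9    -6  cloud     6           -3
8   30    42    sun    24           45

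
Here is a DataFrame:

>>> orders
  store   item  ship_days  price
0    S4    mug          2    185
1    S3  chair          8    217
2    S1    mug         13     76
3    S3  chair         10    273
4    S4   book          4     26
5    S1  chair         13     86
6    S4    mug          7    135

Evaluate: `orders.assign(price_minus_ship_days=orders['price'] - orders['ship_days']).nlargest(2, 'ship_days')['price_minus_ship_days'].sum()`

add column price_minus_ship_days = orders['price'] - orders['ship_days']:
  store   item  ship_days  price  price_minus_ship_days
0    S4    mug          2    185                    183
1    S3  chair          8    217                    209
2    S1    mug         13     76                     63
3    S3  chair         10    273                    263
4    S4   book          4     26                     22
5    S1  chair         13     86                     73
6    S4    mug          7    135                    128
take 2 rows with largest ship_days:
  store   item  ship_days  price  price_minus_ship_days
2    S1    mug         13     76                     63
5    S1  chair         13     86                     73
sum of column 'price_minus_ship_days' → 136

136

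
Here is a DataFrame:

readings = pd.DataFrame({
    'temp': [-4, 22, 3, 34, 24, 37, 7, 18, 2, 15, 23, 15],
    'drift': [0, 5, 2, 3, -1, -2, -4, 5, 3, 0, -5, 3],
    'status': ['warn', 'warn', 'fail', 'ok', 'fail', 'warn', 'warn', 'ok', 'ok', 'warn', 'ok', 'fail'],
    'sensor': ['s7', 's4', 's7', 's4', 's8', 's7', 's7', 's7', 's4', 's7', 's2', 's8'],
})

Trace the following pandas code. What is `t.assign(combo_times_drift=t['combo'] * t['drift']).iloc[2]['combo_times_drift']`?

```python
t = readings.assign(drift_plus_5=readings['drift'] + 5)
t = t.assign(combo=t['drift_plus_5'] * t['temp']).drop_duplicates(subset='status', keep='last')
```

360

add column drift_plus_5 = readings['drift'] + 5:
    temp  drift status sensor  drift_plus_5
0     -4      0   warn     s7             5
1     22      5   warn     s4            10
2      3      2   fail     s7             7
3     34      3     ok     s4             8
4     24     -1   fail     s8             4
5     37     -2   warn     s7             3
6      7     -4   warn     s7             1
7     18      5     ok     s7            10
8      2      3     ok     s4             8
9     15      0   warn     s7             5
10    23     -5     ok     s2             0
11    15      3   fail     s8             8
add column combo = t['drift_plus_5'] * t['temp']:
    temp  drift status sensor  drift_plus_5  combo
0     -4      0   warn     s7             5    -20
1     22      5   warn     s4            10    220
2      3      2   fail     s7             7     21
3     34      3     ok     s4             8    272
4     24     -1   fail     s8             4     96
5     37     -2   warn     s7             3    111
6      7     -4   warn     s7             1      7
7     18      5     ok     s7            10    180
8      2      3     ok     s4             8     16
9     15      0   warn     s7             5     75
10    23     -5     ok     s2             0      0
11    15      3   fail     s8             8    120
drop duplicate status (keep=last):
    temp  drift status sensor  drift_plus_5  combo
9     15      0   warn     s7             5     75
10    23     -5     ok     s2             0      0
11    15      3   fail     s8             8    120
add column combo_times_drift = t['combo'] * t['drift']:
    temp  drift status sensor  drift_plus_5  combo  combo_times_drift
9     15      0   warn     s7             5     75                  0
10    23     -5     ok     s2             0      0                  0
11    15      3   fail     s8             8    120                360
value at position 2, column 'combo_times_drift' → 360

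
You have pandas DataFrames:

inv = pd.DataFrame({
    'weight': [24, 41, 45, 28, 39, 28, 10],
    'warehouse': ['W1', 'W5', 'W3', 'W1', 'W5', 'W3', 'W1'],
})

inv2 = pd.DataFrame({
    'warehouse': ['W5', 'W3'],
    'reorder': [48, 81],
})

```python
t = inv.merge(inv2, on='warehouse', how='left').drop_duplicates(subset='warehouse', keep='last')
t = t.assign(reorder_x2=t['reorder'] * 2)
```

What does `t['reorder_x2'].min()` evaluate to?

96.0

merge on 'warehouse' (how='left') → 7 rows:
   weight warehouse  reorder
0      24        W1      NaN
1      41        W5     48.0
2      45        W3     81.0
3      28        W1      NaN
4      39        W5     48.0
5      28        W3     81.0
6      10        W1      NaN
drop duplicate warehouse (keep=last):
   weight warehouse  reorder
4      39        W5     48.0
5      28        W3     81.0
6      10        W1      NaN
add column reorder_x2 = t['reorder'] * 2:
   weight warehouse  reorder  reorder_x2
4      39        W5     48.0        96.0
5      28        W3     81.0       162.0
6      10        W1      NaN         NaN
Taking the min of column 'reorder_x2' gives 96.0.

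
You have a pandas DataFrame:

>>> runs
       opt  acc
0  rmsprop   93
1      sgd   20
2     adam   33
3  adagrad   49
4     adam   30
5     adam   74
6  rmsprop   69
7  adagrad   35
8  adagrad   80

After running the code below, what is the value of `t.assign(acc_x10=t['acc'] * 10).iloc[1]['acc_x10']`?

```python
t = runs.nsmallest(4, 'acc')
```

300

take 4 rows with smallest acc:
       opt  acc
1      sgd   20
4     adam   30
2     adam   33
7  adagrad   35
add column acc_x10 = t['acc'] * 10:
       opt  acc  acc_x10
1      sgd   20      200
4     adam   30      300
2     adam   33      330
7  adagrad   35      350
Finally, value at position 1, column 'acc_x10' = 300.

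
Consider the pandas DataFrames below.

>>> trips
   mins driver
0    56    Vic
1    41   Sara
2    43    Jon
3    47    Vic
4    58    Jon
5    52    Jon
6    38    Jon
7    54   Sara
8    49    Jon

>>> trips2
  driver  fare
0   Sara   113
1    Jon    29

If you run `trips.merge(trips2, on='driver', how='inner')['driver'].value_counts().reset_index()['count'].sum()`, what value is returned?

7

merge on 'driver' (how='inner') → 7 rows:
   mins driver  fare
0    41   Sara   113
1    43    Jon    29
2    58    Jon    29
3    52    Jon    29
4    38    Jon    29
5    54   Sara   113
6    49    Jon    29
value_counts of driver:
driver
Jon     5
Sara    2
Name: count, dtype: int64
reset_index():
  driver  count
0    Jon      5
1   Sara      2
sum of column 'count' → 7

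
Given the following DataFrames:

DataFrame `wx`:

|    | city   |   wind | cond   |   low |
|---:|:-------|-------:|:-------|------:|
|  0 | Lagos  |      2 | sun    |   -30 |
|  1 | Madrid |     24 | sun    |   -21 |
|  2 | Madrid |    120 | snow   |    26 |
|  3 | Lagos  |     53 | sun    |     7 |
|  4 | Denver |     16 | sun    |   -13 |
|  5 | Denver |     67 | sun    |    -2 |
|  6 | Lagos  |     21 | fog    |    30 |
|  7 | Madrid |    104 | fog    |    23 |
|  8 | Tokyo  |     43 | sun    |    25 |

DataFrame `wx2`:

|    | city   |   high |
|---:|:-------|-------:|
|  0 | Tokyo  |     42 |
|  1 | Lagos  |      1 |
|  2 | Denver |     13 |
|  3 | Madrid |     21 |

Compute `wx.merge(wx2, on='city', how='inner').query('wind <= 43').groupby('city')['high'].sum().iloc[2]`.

21

merge on 'city' (how='inner') → 9 rows:
     city  wind  cond  low  high
0   Lagos     2   sun  -30     1
1  Madrid    24   sun  -21    21
2  Madrid   120  snow   26    21
3   Lagos    53   sun    7     1
4  Denver    16   sun  -13    13
5  Denver    67   sun   -2    13
6   Lagos    21   fog   30     1
7  Madrid   104   fog   23    21
8   Tokyo    43   sun   25    42
filter rows where wind <= 43:
     city  wind cond  low  high
0   Lagos     2  sun  -30     1
1  Madrid    24  sun  -21    21
4  Denver    16  sun  -13    13
6   Lagos    21  fog   30     1
8   Tokyo    43  sun   25    42
group by city, sum of high:
city
Denver    13
Lagos      2
Madrid    21
Tokyo     42
Name: high, dtype: int64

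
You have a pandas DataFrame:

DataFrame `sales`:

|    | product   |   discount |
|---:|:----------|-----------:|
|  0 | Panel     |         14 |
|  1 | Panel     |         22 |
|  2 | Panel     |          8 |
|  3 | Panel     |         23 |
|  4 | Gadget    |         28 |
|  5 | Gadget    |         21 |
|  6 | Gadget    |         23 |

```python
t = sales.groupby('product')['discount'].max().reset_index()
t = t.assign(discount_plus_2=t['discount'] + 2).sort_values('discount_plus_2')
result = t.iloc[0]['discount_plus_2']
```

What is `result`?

group by product, max of discount:
product
Gadget    28
Panel     23
Name: discount, dtype: int64
reset_index():
  product  discount
0  Gadget        28
1   Panel        23
add column discount_plus_2 = t['discount'] + 2:
  product  discount  discount_plus_2
0  Gadget        28               30
1   Panel        23               25
sort by discount_plus_2:
  product  discount  discount_plus_2
1   Panel        23               25
0  Gadget        28               30
The value at position 0, column 'discount_plus_2' is 25.

25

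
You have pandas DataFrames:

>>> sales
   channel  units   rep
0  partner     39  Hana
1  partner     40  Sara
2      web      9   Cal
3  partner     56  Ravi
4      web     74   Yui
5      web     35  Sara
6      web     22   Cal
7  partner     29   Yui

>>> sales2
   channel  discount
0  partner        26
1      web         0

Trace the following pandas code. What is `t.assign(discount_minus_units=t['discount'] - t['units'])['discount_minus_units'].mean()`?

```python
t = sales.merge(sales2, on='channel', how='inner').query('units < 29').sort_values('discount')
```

-15.5

merge on 'channel' (how='inner') → 8 rows:
   channel  units   rep  discount
0  partner     39  Hana        26
1  partner     40  Sara        26
2      web      9   Cal         0
3  partner     56  Ravi        26
4      web     74   Yui         0
5      web     35  Sara         0
6      web     22   Cal         0
7  partner     29   Yui        26
filter rows where units < 29:
  channel  units  rep  discount
2     web      9  Cal         0
6     web     22  Cal         0
sort by discount:
  channel  units  rep  discount
2     web      9  Cal         0
6     web     22  Cal         0
add column discount_minus_units = t['discount'] - t['units']:
  channel  units  rep  discount  discount_minus_units
2     web      9  Cal         0                    -9
6     web     22  Cal         0                   -22
So mean() = -15.5.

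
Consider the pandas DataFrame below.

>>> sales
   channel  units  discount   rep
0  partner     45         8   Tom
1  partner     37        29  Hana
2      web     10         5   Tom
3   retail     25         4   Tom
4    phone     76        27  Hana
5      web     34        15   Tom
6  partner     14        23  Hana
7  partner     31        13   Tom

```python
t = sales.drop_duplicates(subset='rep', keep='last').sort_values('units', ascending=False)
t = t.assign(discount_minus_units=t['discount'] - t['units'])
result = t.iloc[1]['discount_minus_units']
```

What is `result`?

9

drop duplicate rep (keep=last):
   channel  units  discount   rep
6  partner     14        23  Hana
7  partner     31        13   Tom
sort by units descending:
   channel  units  discount   rep
7  partner     31        13   Tom
6  partner     14        23  Hana
add column discount_minus_units = t['discount'] - t['units']:
   channel  units  discount   rep  discount_minus_units
7  partner     31        13   Tom                   -18
6  partner     14        23  Hana                     9
Reading off the value at position 1, column 'discount_minus_units', we get 9.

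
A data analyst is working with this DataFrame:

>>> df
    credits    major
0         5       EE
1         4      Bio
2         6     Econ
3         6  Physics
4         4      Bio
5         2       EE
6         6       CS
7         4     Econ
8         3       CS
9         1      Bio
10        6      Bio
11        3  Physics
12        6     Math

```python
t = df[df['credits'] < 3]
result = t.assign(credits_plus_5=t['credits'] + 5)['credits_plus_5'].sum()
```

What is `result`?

13

filter rows where credits < 3:
   credits major
5        2    EE
9        1   Bio
add column credits_plus_5 = t['credits'] + 5:
   credits major  credits_plus_5
5        2    EE               7
9        1   Bio               6
The sum of column 'credits_plus_5' is 13.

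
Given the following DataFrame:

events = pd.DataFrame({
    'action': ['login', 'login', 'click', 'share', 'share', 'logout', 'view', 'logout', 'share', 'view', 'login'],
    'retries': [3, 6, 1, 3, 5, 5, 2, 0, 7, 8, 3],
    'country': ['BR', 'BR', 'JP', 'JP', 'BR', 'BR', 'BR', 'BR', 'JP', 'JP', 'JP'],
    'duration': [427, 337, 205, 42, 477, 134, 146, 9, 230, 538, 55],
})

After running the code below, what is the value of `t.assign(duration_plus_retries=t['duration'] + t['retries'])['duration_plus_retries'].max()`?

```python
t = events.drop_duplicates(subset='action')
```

drop duplicate action (keep=first):
   action  retries country  duration
0   login        3      BR       427
2   click        1      JP       205
3   share        3      JP        42
5  logout        5      BR       134
6    view        2      BR       146
add column duration_plus_retries = t['duration'] + t['retries']:
   action  retries country  duration  duration_plus_retries
0   login        3      BR       427                    430
2   click        1      JP       205                    206
3   share        3      JP        42                     45
5  logout        5      BR       134                    139
6    view        2      BR       146                    148
Finally, max of column 'duration_plus_retries' = 430.

430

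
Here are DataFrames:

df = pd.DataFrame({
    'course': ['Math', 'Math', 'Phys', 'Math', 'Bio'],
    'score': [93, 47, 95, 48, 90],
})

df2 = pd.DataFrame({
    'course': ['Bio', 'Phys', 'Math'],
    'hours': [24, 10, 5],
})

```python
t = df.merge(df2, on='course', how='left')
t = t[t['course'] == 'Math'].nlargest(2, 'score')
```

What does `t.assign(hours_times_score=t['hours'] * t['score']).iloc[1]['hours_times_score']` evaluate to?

240

merge on 'course' (how='left') → 5 rows:
  course  score  hours
0   Math     93      5
1   Math     47      5
2   Phys     95     10
3   Math     48      5
4    Bio     90     24
filter rows where course == 'Math':
  course  score  hours
0   Math     93      5
1   Math     47      5
3   Math     48      5
take 2 rows with largest score:
  course  score  hours
0   Math     93      5
3   Math     48      5
add column hours_times_score = t['hours'] * t['score']:
  course  score  hours  hours_times_score
0   Math     93      5                465
3   Math     48      5                240
So iloc[1]['hours_times_score'] = 240.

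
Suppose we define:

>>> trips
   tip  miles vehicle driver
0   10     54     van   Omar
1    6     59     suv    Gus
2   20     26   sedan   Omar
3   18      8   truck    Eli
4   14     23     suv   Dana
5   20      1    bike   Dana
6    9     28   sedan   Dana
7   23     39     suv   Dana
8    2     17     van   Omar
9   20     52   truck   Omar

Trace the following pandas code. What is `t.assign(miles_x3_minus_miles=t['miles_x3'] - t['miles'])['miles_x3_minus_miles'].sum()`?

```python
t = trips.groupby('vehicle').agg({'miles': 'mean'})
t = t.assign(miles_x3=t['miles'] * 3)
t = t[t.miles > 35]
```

group by vehicle, mean of miles:
             miles
vehicle           
bike      1.000000
sedan    27.000000
suv      40.333333
truck    30.000000
van      35.500000
add column miles_x3 = t['miles'] * 3:
             miles  miles_x3
vehicle                     
bike      1.000000       3.0
sedan    27.000000      81.0
suv      40.333333     121.0
truck    30.000000      90.0
van      35.500000     106.5
filter rows where miles > 35:
             miles  miles_x3
vehicle                     
suv      40.333333     121.0
van      35.500000     106.5
add column miles_x3_minus_miles = t['miles_x3'] - t['miles']:
             miles  miles_x3  miles_x3_minus_miles
vehicle                                           
suv      40.333333     121.0             80.666667
van      35.500000     106.5             71.000000
The sum of column 'miles_x3_minus_miles' is 151.666666667.

151.666666667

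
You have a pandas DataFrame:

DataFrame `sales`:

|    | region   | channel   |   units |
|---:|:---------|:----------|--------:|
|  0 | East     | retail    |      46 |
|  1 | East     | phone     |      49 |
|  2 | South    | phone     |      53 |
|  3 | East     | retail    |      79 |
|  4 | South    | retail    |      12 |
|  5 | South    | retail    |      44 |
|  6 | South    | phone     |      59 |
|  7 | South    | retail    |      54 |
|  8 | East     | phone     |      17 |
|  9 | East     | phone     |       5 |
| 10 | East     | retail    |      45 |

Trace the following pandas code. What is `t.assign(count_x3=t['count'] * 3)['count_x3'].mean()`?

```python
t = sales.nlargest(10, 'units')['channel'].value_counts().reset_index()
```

take 10 rows with largest units:
   region channel  units
3    East  retail     79
6   South   phone     59
7   South  retail     54
2   South   phone     53
1    East   phone     49
0    East  retail     46
10   East  retail     45
5   South  retail     44
8    East   phone     17
4   South  retail     12
value_counts of channel:
channel
retail    6
phone     4
Name: count, dtype: int64
reset_index():
  channel  count
0  retail      6
1   phone      4
add column count_x3 = t['count'] * 3:
  channel  count  count_x3
0  retail      6        18
1   phone      4        12

15.0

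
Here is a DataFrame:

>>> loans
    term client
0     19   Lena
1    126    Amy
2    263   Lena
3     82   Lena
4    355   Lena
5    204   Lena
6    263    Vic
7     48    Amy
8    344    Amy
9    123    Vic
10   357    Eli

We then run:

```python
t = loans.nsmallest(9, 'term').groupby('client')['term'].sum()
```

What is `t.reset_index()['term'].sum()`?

1472

take 9 rows with smallest term:
   term client
0    19   Lena
7    48    Amy
3    82   Lena
9   123    Vic
1   126    Amy
5   204   Lena
2   263   Lena
6   263    Vic
8   344    Amy
group by client, sum of term:
client
Amy     518
Lena    568
Vic     386
Name: term, dtype: int64
reset_index():
  client  term
0    Amy   518
1   Lena   568
2    Vic   386
Then the sum of column 'term': 1472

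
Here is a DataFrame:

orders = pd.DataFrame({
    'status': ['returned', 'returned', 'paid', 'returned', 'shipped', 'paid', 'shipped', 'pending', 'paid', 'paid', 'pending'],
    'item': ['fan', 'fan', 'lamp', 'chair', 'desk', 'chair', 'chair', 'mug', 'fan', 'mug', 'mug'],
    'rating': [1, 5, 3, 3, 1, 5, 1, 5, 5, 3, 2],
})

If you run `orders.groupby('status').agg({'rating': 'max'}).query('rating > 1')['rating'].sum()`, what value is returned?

group by status, max of rating:
          rating
status          
paid           5
pending        5
returned       5
shipped        1
filter rows where rating > 1:
          rating
status          
paid           5
pending        5
returned       5
So sum() = 15.

15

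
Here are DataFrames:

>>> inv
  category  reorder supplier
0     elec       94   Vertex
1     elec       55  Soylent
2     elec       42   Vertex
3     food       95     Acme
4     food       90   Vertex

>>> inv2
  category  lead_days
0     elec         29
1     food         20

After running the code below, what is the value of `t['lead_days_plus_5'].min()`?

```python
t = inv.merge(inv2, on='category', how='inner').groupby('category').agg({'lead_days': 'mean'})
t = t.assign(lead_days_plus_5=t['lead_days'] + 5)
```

merge on 'category' (how='inner') → 5 rows:
  category  reorder supplier  lead_days
0     elec       94   Vertex         29
1     elec       55  Soylent         29
2     elec       42   Vertex         29
3     food       95     Acme         20
4     food       90   Vertex         20
group by category, mean of lead_days:
          lead_days
category           
elec           29.0
food           20.0
add column lead_days_plus_5 = t['lead_days'] + 5:
          lead_days  lead_days_plus_5
category                             
elec           29.0              34.0
food           20.0              25.0
Reading off the min of column 'lead_days_plus_5', we get 25.0.

25.0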